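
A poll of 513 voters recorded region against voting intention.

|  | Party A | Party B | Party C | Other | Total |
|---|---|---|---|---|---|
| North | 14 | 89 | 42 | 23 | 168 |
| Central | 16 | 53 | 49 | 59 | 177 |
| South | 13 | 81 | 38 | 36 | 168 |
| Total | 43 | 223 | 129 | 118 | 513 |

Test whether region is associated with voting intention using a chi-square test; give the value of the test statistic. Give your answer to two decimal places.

27.60

Grand total N = 513.
Expected counts (row total × column total / N):
  North, Party A: 168×43/513 = 14.082
  North, Party B: 168×223/513 = 73.029
  North, Party C: 168×129/513 = 42.246
  North, Other: 168×118/513 = 38.643
  Central, Party A: 177×43/513 = 14.836
  Central, Party B: 177×223/513 = 76.942
  Central, Party C: 177×129/513 = 44.509
  Central, Other: 177×118/513 = 40.713
  South, Party A: 168×43/513 = 14.082
  South, Party B: 168×223/513 = 73.029
  South, Party C: 168×129/513 = 42.246
  South, Other: 168×118/513 = 38.643
Contributions (O − E)²/E:
  (14 − 14.082)²/14.082 = 0.0005
  (89 − 73.029)²/73.029 = 3.4928
  (42 − 42.246)²/42.246 = 0.0014
  (23 − 38.643)²/38.643 = 6.3324
  (16 − 14.836)²/14.836 = 0.0913
  (53 − 76.942)²/76.942 = 7.4500
  (49 − 44.509)²/44.509 = 0.4531
  (59 − 40.713)²/40.713 = 8.2139
  (13 − 14.082)²/14.082 = 0.0831
  (81 − 73.029)²/73.029 = 0.8700
  (38 − 42.246)²/42.246 = 0.4268
  (36 − 38.643)²/38.643 = 0.1808
χ² = 0.0005 + 3.4928 + 0.0014 + 6.3324 + 0.0913 + 7.4500 + 0.4531 + 8.2139 + 0.0831 + 0.8700 + 0.4268 + 0.1808 = 27.60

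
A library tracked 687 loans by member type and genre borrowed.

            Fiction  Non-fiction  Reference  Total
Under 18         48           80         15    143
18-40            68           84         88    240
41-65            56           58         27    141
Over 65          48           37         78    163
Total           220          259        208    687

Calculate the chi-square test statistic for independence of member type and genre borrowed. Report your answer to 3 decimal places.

71.457

Grand total N = 687.
Expected counts (row total × column total / N):
  Under 18, Fiction: 143×220/687 = 45.7933
  Under 18, Non-fiction: 143×259/687 = 53.9112
  Under 18, Reference: 143×208/687 = 43.2955
  18-40, Fiction: 240×220/687 = 76.8559
  18-40, Non-fiction: 240×259/687 = 90.4803
  18-40, Reference: 240×208/687 = 72.6638
  41-65, Fiction: 141×220/687 = 45.1528
  41-65, Non-fiction: 141×259/687 = 53.1572
  41-65, Reference: 141×208/687 = 42.6900
  Over 65, Fiction: 163×220/687 = 52.1980
  Over 65, Non-fiction: 163×259/687 = 61.4512
  Over 65, Reference: 163×208/687 = 49.3508
Contributions (O − E)²/E:
  (48 − 45.7933)²/45.7933 = 0.1063
  (80 − 53.9112)²/53.9112 = 12.6249
  (15 − 43.2955)²/43.2955 = 18.4923
  (68 − 76.8559)²/76.8559 = 1.0204
  (84 − 90.4803)²/90.4803 = 0.4641
  (88 − 72.6638)²/72.6638 = 3.2368
  (56 − 45.1528)²/45.1528 = 2.6059
  (58 − 53.1572)²/53.1572 = 0.4412
  (27 − 42.6900)²/42.6900 = 5.7666
  (48 − 52.1980)²/52.1980 = 0.3376
  (37 − 61.4512)²/61.4512 = 9.7290
  (78 − 49.3508)²/49.3508 = 16.6315
χ² = 0.1063 + 12.6249 + 18.4923 + 1.0204 + 0.4641 + 3.2368 + 2.6059 + 0.4412 + 5.7666 + 0.3376 + 9.7290 + 16.6315 = 71.457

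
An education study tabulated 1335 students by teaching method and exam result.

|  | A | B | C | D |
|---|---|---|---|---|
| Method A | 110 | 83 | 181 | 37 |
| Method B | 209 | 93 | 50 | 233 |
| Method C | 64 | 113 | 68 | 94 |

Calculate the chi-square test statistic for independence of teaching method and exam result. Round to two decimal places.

273.77

Row totals: 411, 585, 339. Column totals: 383, 289, 299, 364. Grand total N = 1335.
Expected counts (row total × column total / N):
  Method A, A: 411×383/1335 = 117.912
  Method A, B: 411×289/1335 = 88.973
  Method A, C: 411×299/1335 = 92.052
  Method A, D: 411×364/1335 = 112.063
  Method B, A: 585×383/1335 = 167.831
  Method B, B: 585×289/1335 = 126.640
  Method B, C: 585×299/1335 = 131.022
  Method B, D: 585×364/1335 = 159.506
  Method C, A: 339×383/1335 = 97.256
  Method C, B: 339×289/1335 = 73.387
  Method C, C: 339×299/1335 = 75.926
  Method C, D: 339×364/1335 = 92.431
Contributions (O − E)²/E:
  (110 − 117.912)²/117.912 = 0.5309
  (83 − 88.973)²/88.973 = 0.4010
  (181 − 92.052)²/92.052 = 85.9487
  (37 − 112.063)²/112.063 = 50.2793
  (209 − 167.831)²/167.831 = 10.0988
  (93 − 126.640)²/126.640 = 8.9360
  (50 − 131.022)²/131.022 = 50.1028
  (233 − 159.506)²/159.506 = 33.8631
  (64 − 97.256)²/97.256 = 11.3717
  (113 − 73.387)²/73.387 = 21.3824
  (68 − 75.926)²/75.926 = 0.8274
  (94 − 92.431)²/92.431 = 0.0266
χ² = 0.5309 + 0.4010 + 85.9487 + 50.2793 + 10.0988 + 8.9360 + 50.1028 + 33.8631 + 11.3717 + 21.3824 + 0.8274 + 0.0266 = 273.77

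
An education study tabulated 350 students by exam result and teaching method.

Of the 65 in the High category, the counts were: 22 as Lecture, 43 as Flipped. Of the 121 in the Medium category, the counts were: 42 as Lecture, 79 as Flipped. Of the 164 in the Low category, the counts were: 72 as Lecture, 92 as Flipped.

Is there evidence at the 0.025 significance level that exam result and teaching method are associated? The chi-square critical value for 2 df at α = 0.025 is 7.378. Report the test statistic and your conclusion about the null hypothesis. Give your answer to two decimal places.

Row totals: 65, 121, 164. Column totals: 136, 214. Grand total N = 350.
Expected counts (row total × column total / N):
  High, Lecture: 65×136/350 = 25.257
  High, Flipped: 65×214/350 = 39.743
  Medium, Lecture: 121×136/350 = 47.017
  Medium, Flipped: 121×214/350 = 73.983
  Low, Lecture: 164×136/350 = 63.726
  Low, Flipped: 164×214/350 = 100.274
Contributions (O − E)²/E:
  (22 − 25.257)²/25.257 = 0.4200
  (43 − 39.743)²/39.743 = 0.2669
  (42 − 47.017)²/47.017 = 0.5353
  (79 − 73.983)²/73.983 = 0.3402
  (72 − 63.726)²/63.726 = 1.0743
  (92 − 100.274)²/100.274 = 0.6827
χ² = 0.4200 + 0.2669 + 0.5353 + 0.3402 + 1.0743 + 0.6827 = 3.32
df = (3−1)(2−1) = 2. Since 3.32 < 7.378, fail to reject the null hypothesis of independence at α = 0.025.

3.32; fail to reject H₀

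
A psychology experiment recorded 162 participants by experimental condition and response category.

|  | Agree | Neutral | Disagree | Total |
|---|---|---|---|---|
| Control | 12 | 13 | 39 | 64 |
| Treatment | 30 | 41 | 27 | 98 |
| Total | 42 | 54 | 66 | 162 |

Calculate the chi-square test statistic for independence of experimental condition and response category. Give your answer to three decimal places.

Grand total N = 162.
Expected counts (row total × column total / N):
  Control, Agree: 64×42/162 = 16.5926
  Control, Neutral: 64×54/162 = 21.3333
  Control, Disagree: 64×66/162 = 26.0741
  Treatment, Agree: 98×42/162 = 25.4074
  Treatment, Neutral: 98×54/162 = 32.6667
  Treatment, Disagree: 98×66/162 = 39.9259
Contributions (O − E)²/E:
  (12 − 16.5926)²/16.5926 = 1.2712
  (13 − 21.3333)²/21.3333 = 3.2552
  (39 − 26.0741)²/26.0741 = 6.4078
  (30 − 25.4074)²/25.4074 = 0.8302
  (41 − 32.6667)²/32.6667 = 2.1258
  (27 − 39.9259)²/39.9259 = 4.1847
χ² = 1.2712 + 3.2552 + 6.4078 + 0.8302 + 2.1258 + 4.1847 = 18.075

18.075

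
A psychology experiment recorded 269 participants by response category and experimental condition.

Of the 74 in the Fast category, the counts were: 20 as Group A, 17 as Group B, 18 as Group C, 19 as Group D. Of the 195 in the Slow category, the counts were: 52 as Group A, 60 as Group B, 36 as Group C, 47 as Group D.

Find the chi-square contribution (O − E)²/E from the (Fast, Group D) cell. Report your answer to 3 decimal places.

Row total (Fast) = 74; column total (Group D) = 66; N = 269.
Expected count E = 74 × 66 / 269 = 18.1561.
Contribution = (O − E)²/E = (19 − 18.1561)² / 18.1561 = 0.039.

0.039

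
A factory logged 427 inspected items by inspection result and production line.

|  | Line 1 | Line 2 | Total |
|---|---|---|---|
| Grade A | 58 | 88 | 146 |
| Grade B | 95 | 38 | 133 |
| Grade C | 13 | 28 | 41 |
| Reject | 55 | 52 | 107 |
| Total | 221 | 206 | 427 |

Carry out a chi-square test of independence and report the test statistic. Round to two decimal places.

35.68

Grand total N = 427.
Expected counts (row total × column total / N):
  Grade A, Line 1: 146×221/427 = 75.564
  Grade A, Line 2: 146×206/427 = 70.436
  Grade B, Line 1: 133×221/427 = 68.836
  Grade B, Line 2: 133×206/427 = 64.164
  Grade C, Line 1: 41×221/427 = 21.220
  Grade C, Line 2: 41×206/427 = 19.780
  Reject, Line 1: 107×221/427 = 55.379
  Reject, Line 2: 107×206/427 = 51.621
Contributions (O − E)²/E:
  (58 − 75.564)²/75.564 = 4.0826
  (88 − 70.436)²/70.436 = 4.3798
  (95 − 68.836)²/68.836 = 9.9447
  (38 − 64.164)²/64.164 = 10.6688
  (13 − 21.220)²/21.220 = 3.1842
  (28 − 19.780)²/19.780 = 3.4160
  (55 − 55.379)²/55.379 = 0.0026
  (52 − 51.621)²/51.621 = 0.0028
χ² = 4.0826 + 4.3798 + 9.9447 + 10.6688 + 3.1842 + 3.4160 + 0.0026 + 0.0028 = 35.68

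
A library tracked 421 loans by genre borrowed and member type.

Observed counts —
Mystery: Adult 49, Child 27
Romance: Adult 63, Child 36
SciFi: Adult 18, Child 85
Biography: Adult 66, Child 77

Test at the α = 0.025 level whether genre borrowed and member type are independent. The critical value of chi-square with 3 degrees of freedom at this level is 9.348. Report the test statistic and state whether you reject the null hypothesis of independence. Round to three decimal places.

56.431; reject H₀

Row totals: 76, 99, 103, 143. Column totals: 196, 225. Grand total N = 421.
Expected counts (row total × column total / N):
  Mystery, Adult: 76×196/421 = 35.3824
  Mystery, Child: 76×225/421 = 40.6176
  Romance, Adult: 99×196/421 = 46.0903
  Romance, Child: 99×225/421 = 52.9097
  SciFi, Adult: 103×196/421 = 47.9525
  SciFi, Child: 103×225/421 = 55.0475
  Biography, Adult: 143×196/421 = 66.5748
  Biography, Child: 143×225/421 = 76.4252
Contributions (O − E)²/E:
  (49 − 35.3824)²/35.3824 = 5.2410
  (27 − 40.6176)²/40.6176 = 4.5655
  (63 − 46.0903)²/46.0903 = 6.2039
  (36 − 52.9097)²/52.9097 = 5.4043
  (18 − 47.9525)²/47.9525 = 18.7092
  (85 − 55.0475)²/55.0475 = 16.2978
  (66 − 66.5748)²/66.5748 = 0.0050
  (77 − 76.4252)²/76.4252 = 0.0043
χ² = 5.2410 + 4.5655 + 6.2039 + 5.4043 + 18.7092 + 16.2978 + 0.0050 + 0.0043 = 56.431
df = (4−1)(2−1) = 3. Since 56.431 > 9.348, reject the null hypothesis of independence at α = 0.025.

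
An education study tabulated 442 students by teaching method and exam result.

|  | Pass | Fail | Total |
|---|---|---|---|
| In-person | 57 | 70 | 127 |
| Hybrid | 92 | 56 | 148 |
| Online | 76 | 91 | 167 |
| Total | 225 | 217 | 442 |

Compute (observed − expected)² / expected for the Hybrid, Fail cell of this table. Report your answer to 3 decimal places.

Row total (Hybrid) = 148; column total (Fail) = 217; N = 442.
Expected count E = 148 × 217 / 442 = 72.6606.
Contribution = (O − E)²/E = (56 − 72.6606)² / 72.6606 = 3.820.

3.820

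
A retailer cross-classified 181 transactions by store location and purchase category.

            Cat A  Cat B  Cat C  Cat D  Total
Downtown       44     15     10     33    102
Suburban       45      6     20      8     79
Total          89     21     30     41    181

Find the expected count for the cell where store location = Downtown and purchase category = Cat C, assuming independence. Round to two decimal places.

16.91

Row total (Downtown) = 102; column total (Cat C) = 30; grand total N = 181.
Expected count = (row total × column total) / N = 102 × 30 / 181 = 16.91.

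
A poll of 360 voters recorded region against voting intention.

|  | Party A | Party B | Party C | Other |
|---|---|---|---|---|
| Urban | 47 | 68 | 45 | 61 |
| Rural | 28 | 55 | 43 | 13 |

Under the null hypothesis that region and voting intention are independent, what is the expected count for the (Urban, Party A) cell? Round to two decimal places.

Row total (Urban) = 221; column total (Party A) = 75; grand total N = 360.
Expected count = (row total × column total) / N = 221 × 75 / 360 = 46.04.

46.04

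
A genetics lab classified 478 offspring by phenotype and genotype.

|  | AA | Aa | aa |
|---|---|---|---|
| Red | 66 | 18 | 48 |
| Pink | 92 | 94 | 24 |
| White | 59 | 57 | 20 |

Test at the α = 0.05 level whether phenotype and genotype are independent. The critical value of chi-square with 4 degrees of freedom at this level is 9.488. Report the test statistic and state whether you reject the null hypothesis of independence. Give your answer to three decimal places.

53.595; reject H₀

Row totals: 132, 210, 136. Column totals: 217, 169, 92. Grand total N = 478.
Expected counts (row total × column total / N):
  Red, AA: 132×217/478 = 59.92469
  Red, Aa: 132×169/478 = 46.66946
  Red, aa: 132×92/478 = 25.40586
  Pink, AA: 210×217/478 = 95.33473
  Pink, Aa: 210×169/478 = 74.24686
  Pink, aa: 210×92/478 = 40.41841
  White, AA: 136×217/478 = 61.74059
  White, Aa: 136×169/478 = 48.08368
  White, aa: 136×92/478 = 26.17573
Contributions (O − E)²/E:
  (66 − 59.92469)²/59.92469 = 0.6159
  (18 − 46.66946)²/46.66946 = 17.6119
  (48 − 25.40586)²/25.40586 = 20.0936
  (92 − 95.33473)²/95.33473 = 0.1166
  (94 − 74.24686)²/74.24686 = 5.2553
  (24 − 40.41841)²/40.41841 = 6.6693
  (59 − 61.74059)²/61.74059 = 0.1217
  (57 − 48.08368)²/48.08368 = 1.6534
  (20 − 26.17573)²/26.17573 = 1.4571
χ² = 0.6159 + 17.6119 + 20.0936 + 0.1166 + 5.2553 + 6.6693 + 0.1217 + 1.6534 + 1.4571 = 53.595
df = (3−1)(3−1) = 4. Since 53.595 > 9.488, reject the null hypothesis of independence at α = 0.05.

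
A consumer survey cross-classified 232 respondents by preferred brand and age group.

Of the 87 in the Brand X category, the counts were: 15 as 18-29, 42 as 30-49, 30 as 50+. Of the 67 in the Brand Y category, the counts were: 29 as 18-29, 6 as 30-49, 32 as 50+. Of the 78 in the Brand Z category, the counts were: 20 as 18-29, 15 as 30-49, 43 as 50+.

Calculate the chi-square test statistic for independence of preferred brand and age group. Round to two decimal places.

Row totals: 87, 67, 78. Column totals: 64, 63, 105. Grand total N = 232.
Expected counts (row total × column total / N):
  Brand X, 18-29: 87×64/232 = 24.000
  Brand X, 30-49: 87×63/232 = 23.625
  Brand X, 50+: 87×105/232 = 39.375
  Brand Y, 18-29: 67×64/232 = 18.483
  Brand Y, 30-49: 67×63/232 = 18.194
  Brand Y, 50+: 67×105/232 = 30.323
  Brand Z, 18-29: 78×64/232 = 21.517
  Brand Z, 30-49: 78×63/232 = 21.181
  Brand Z, 50+: 78×105/232 = 35.302
Contributions (O − E)²/E:
  (15 − 24.000)²/24.000 = 3.3750
  (42 − 23.625)²/23.625 = 14.2917
  (30 − 39.375)²/39.375 = 2.2321
  (29 − 18.483)²/18.483 = 5.9843
  (6 − 18.194)²/18.194 = 8.1727
  (32 − 30.323)²/30.323 = 0.0927
  (20 − 21.517)²/21.517 = 0.1070
  (15 − 21.181)²/21.181 = 1.8037
  (43 − 35.302)²/35.302 = 1.6786
χ² = 3.3750 + 14.2917 + 2.2321 + 5.9843 + 8.1727 + 0.0927 + 0.1070 + 1.8037 + 1.6786 = 37.74

37.74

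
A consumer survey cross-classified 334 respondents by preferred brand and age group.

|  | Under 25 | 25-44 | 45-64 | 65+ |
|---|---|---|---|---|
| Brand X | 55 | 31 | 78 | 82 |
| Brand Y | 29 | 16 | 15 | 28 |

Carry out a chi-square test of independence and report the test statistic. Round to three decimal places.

Row totals: 246, 88. Column totals: 84, 47, 93, 110. Grand total N = 334.
Expected counts (row total × column total / N):
  Brand X, Under 25: 246×84/334 = 61.8683
  Brand X, 25-44: 246×47/334 = 34.6168
  Brand X, 45-64: 246×93/334 = 68.4970
  Brand X, 65+: 246×110/334 = 81.0180
  Brand Y, Under 25: 88×84/334 = 22.1317
  Brand Y, 25-44: 88×47/334 = 12.3832
  Brand Y, 45-64: 88×93/334 = 24.5030
  Brand Y, 65+: 88×110/334 = 28.9820
Contributions (O − E)²/E:
  (55 − 61.8683)²/61.8683 = 0.7625
  (31 − 34.6168)²/34.6168 = 0.3779
  (78 − 68.4970)²/68.4970 = 1.3184
  (82 − 81.0180)²/81.0180 = 0.0119
  (29 − 22.1317)²/22.1317 = 2.1315
  (16 − 12.3832)²/12.3832 = 1.0564
  (15 − 24.5030)²/24.5030 = 3.6855
  (28 − 28.9820)²/28.9820 = 0.0333
χ² = 0.7625 + 0.3779 + 1.3184 + 0.0119 + 2.1315 + 1.0564 + 3.6855 + 0.0333 = 9.377

9.377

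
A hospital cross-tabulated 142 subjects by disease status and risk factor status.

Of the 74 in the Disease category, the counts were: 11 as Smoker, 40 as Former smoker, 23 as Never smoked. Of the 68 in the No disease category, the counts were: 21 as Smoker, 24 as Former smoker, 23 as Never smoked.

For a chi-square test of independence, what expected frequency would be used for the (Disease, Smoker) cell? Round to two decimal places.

16.68

Row total (Disease) = 74; column total (Smoker) = 32; grand total N = 142.
Expected count = (row total × column total) / N = 74 × 32 / 142 = 16.68.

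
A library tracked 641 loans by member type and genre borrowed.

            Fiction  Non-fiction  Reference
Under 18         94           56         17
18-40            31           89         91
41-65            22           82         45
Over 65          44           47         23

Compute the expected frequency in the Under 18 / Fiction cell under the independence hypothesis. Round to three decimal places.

Row total (Under 18) = 167; column total (Fiction) = 191; grand total N = 641.
Expected count = (row total × column total) / N = 167 × 191 / 641 = 49.761.

49.761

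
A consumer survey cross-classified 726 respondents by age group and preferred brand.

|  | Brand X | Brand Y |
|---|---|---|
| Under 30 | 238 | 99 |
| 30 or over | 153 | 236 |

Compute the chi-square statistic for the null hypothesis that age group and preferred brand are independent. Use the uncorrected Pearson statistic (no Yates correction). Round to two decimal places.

71.15

Row totals: 337, 389. Column totals: 391, 335. Grand total N = 726.
Expected counts (row total × column total / N):
  Under 30, Brand X: 337×391/726 = 181.497
  Under 30, Brand Y: 337×335/726 = 155.503
  30 or over, Brand X: 389×391/726 = 209.503
  30 or over, Brand Y: 389×335/726 = 179.497
Contributions (O − E)²/E:
  (238 − 181.497)²/181.497 = 17.5903
  (99 − 155.503)²/155.503 = 20.5307
  (153 − 209.503)²/209.503 = 15.2389
  (236 − 179.497)²/179.497 = 17.7863
χ² = 17.5903 + 20.5307 + 15.2389 + 17.7863 = 71.15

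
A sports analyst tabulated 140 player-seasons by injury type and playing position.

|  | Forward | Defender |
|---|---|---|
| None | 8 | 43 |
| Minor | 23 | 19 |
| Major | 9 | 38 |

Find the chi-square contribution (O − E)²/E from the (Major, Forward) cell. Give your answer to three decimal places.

1.460

Row total (Major) = 47; column total (Forward) = 40; N = 140.
Expected count E = 47 × 40 / 140 = 13.42857.
Contribution = (O − E)²/E = (9 − 13.42857)² / 13.42857 = 1.460.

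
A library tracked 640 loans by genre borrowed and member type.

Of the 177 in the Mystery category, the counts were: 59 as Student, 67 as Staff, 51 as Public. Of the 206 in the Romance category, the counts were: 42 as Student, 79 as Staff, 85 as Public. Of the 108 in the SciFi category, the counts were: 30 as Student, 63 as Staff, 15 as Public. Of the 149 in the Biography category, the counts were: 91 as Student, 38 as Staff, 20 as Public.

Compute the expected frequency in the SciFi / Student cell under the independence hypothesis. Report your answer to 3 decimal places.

Row total (SciFi) = 108; column total (Student) = 222; grand total N = 640.
Expected count = (row total × column total) / N = 108 × 222 / 640 = 37.463.

37.463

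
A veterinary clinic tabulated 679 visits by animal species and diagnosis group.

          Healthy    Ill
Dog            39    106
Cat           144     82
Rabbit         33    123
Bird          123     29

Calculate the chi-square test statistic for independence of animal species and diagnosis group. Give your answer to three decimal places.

Row totals: 145, 226, 156, 152. Column totals: 339, 340. Grand total N = 679.
Expected counts (row total × column total / N):
  Dog, Healthy: 145×339/679 = 72.3932
  Dog, Ill: 145×340/679 = 72.6068
  Cat, Healthy: 226×339/679 = 112.8336
  Cat, Ill: 226×340/679 = 113.1664
  Rabbit, Healthy: 156×339/679 = 77.8851
  Rabbit, Ill: 156×340/679 = 78.1149
  Bird, Healthy: 152×339/679 = 75.8881
  Bird, Ill: 152×340/679 = 76.1119
Contributions (O − E)²/E:
  (39 − 72.3932)²/72.3932 = 15.4035
  (106 − 72.6068)²/72.6068 = 15.3581
  (144 − 112.8336)²/112.8336 = 8.6086
  (82 − 113.1664)²/113.1664 = 8.5833
  (33 − 77.8851)²/77.8851 = 25.8672
  (123 − 78.1149)²/78.1149 = 25.7911
  (123 − 75.8881)²/75.8881 = 29.2474
  (29 − 76.1119)²/76.1119 = 29.1614
χ² = 15.4035 + 15.3581 + 8.6086 + 8.5833 + 25.8672 + 25.7911 + 29.2474 + 29.1614 = 158.021

158.021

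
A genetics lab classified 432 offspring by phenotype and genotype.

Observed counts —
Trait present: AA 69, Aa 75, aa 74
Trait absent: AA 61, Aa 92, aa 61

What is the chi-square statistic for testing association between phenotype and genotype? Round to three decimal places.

Row totals: 218, 214. Column totals: 130, 167, 135. Grand total N = 432.
Expected counts (row total × column total / N):
  Trait present, AA: 218×130/432 = 65.6019
  Trait present, Aa: 218×167/432 = 84.2731
  Trait present, aa: 218×135/432 = 68.1250
  Trait absent, AA: 214×130/432 = 64.3981
  Trait absent, Aa: 214×167/432 = 82.7269
  Trait absent, aa: 214×135/432 = 66.8750
Contributions (O − E)²/E:
  (69 − 65.6019)²/65.6019 = 0.1760
  (75 − 84.2731)²/84.2731 = 1.0204
  (74 − 68.1250)²/68.1250 = 0.5067
  (61 − 64.3981)²/64.3981 = 0.1793
  (92 − 82.7269)²/82.7269 = 1.0394
  (61 − 66.8750)²/66.8750 = 0.5161
χ² = 0.1760 + 1.0204 + 0.5067 + 0.1793 + 1.0394 + 0.5161 = 3.438

3.438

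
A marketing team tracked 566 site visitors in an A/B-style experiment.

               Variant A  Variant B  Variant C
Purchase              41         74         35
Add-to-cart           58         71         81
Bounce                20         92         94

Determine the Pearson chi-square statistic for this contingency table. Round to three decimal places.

37.192

Row totals: 150, 210, 206. Column totals: 119, 237, 210. Grand total N = 566.
Expected counts (row total × column total / N):
  Purchase, Variant A: 150×119/566 = 31.53710
  Purchase, Variant B: 150×237/566 = 62.80919
  Purchase, Variant C: 150×210/566 = 55.65371
  Add-to-cart, Variant A: 210×119/566 = 44.15194
  Add-to-cart, Variant B: 210×237/566 = 87.93286
  Add-to-cart, Variant C: 210×210/566 = 77.91519
  Bounce, Variant A: 206×119/566 = 43.31095
  Bounce, Variant B: 206×237/566 = 86.25795
  Bounce, Variant C: 206×210/566 = 76.43110
Contributions (O − E)²/E:
  (41 − 31.53710)²/31.53710 = 2.8394
  (74 − 62.80919)²/62.80919 = 1.9939
  (35 − 55.65371)²/55.65371 = 7.6648
  (58 − 44.15194)²/44.15194 = 4.3434
  (71 − 87.93286)²/87.93286 = 3.2607
  (81 − 77.91519)²/77.91519 = 0.1221
  (20 − 43.31095)²/43.31095 = 12.5465
  (92 − 86.25795)²/86.25795 = 0.3822
  (94 − 76.43110)²/76.43110 = 4.0385
χ² = 2.8394 + 1.9939 + 7.6648 + 4.3434 + 3.2607 + 0.1221 + 12.5465 + 0.3822 + 4.0385 = 37.192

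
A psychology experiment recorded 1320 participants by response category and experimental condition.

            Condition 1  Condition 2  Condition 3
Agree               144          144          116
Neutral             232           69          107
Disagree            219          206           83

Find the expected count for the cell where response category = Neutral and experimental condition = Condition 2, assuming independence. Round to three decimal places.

129.509

Row total (Neutral) = 408; column total (Condition 2) = 419; grand total N = 1320.
Expected count = (row total × column total) / N = 408 × 419 / 1320 = 129.509.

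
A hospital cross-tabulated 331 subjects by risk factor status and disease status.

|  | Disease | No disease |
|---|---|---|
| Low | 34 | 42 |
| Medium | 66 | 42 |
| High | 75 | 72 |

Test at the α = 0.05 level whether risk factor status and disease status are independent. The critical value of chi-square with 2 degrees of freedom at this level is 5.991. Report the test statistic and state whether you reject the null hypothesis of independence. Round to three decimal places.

Row totals: 76, 108, 147. Column totals: 175, 156. Grand total N = 331.
Expected counts (row total × column total / N):
  Low, Disease: 76×175/331 = 40.1813
  Low, No disease: 76×156/331 = 35.8187
  Medium, Disease: 108×175/331 = 57.0997
  Medium, No disease: 108×156/331 = 50.9003
  High, Disease: 147×175/331 = 77.7190
  High, No disease: 147×156/331 = 69.2810
Contributions (O − E)²/E:
  (34 − 40.1813)²/40.1813 = 0.9509
  (42 − 35.8187)²/35.8187 = 1.0667
  (66 − 57.0997)²/57.0997 = 1.3873
  (42 − 50.9003)²/50.9003 = 1.5563
  (75 − 77.7190)²/77.7190 = 0.0951
  (72 − 69.2810)²/69.2810 = 0.1067
χ² = 0.9509 + 1.0667 + 1.3873 + 1.5563 + 0.0951 + 0.1067 = 5.163
df = (3−1)(2−1) = 2. Since 5.163 < 5.991, fail to reject the null hypothesis of independence at α = 0.05.

5.163; fail to reject H₀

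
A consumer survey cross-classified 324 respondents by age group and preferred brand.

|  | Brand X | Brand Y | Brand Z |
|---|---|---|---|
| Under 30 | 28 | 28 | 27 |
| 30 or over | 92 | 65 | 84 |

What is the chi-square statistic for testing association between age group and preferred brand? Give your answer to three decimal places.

1.410

Row totals: 83, 241. Column totals: 120, 93, 111. Grand total N = 324.
Expected counts (row total × column total / N):
  Under 30, Brand X: 83×120/324 = 30.7407
  Under 30, Brand Y: 83×93/324 = 23.8241
  Under 30, Brand Z: 83×111/324 = 28.4352
  30 or over, Brand X: 241×120/324 = 89.2593
  30 or over, Brand Y: 241×93/324 = 69.1759
  30 or over, Brand Z: 241×111/324 = 82.5648
Contributions (O − E)²/E:
  (28 − 30.7407)²/30.7407 = 0.2443
  (28 − 23.8241)²/23.8241 = 0.7320
  (27 − 28.4352)²/28.4352 = 0.0724
  (92 − 89.2593)²/89.2593 = 0.0842
  (65 − 69.1759)²/69.1759 = 0.2521
  (84 − 82.5648)²/82.5648 = 0.0249
χ² = 0.2443 + 0.7320 + 0.0724 + 0.0842 + 0.2521 + 0.0249 = 1.410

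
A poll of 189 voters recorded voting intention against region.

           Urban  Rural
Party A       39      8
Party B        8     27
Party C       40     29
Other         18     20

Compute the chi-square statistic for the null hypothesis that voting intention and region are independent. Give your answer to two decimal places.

Row totals: 47, 35, 69, 38. Column totals: 105, 84. Grand total N = 189.
Expected counts (row total × column total / N):
  Party A, Urban: 47×105/189 = 26.1111
  Party A, Rural: 47×84/189 = 20.8889
  Party B, Urban: 35×105/189 = 19.4444
  Party B, Rural: 35×84/189 = 15.5556
  Party C, Urban: 69×105/189 = 38.3333
  Party C, Rural: 69×84/189 = 30.6667
  Other, Urban: 38×105/189 = 21.1111
  Other, Rural: 38×84/189 = 16.8889
Contributions (O − E)²/E:
  (39 − 26.1111)²/26.1111 = 6.3622
  (8 − 20.8889)²/20.8889 = 7.9527
  (8 − 19.4444)²/19.4444 = 6.7358
  (27 − 15.5556)²/15.5556 = 8.4198
  (40 − 38.3333)²/38.3333 = 0.0725
  (29 − 30.6667)²/30.6667 = 0.0906
  (18 − 21.1111)²/21.1111 = 0.4585
  (20 − 16.8889)²/16.8889 = 0.5731
χ² = 6.3622 + 7.9527 + 6.7358 + 8.4198 + 0.0725 + 0.0906 + 0.4585 + 0.5731 = 30.67

30.67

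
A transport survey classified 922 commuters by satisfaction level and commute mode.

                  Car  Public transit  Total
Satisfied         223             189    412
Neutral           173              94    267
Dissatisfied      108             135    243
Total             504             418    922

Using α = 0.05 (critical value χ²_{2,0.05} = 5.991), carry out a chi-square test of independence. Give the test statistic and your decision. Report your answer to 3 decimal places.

21.344; reject H₀

Grand total N = 922.
Expected counts (row total × column total / N):
  Satisfied, Car: 412×504/922 = 225.21475
  Satisfied, Public transit: 412×418/922 = 186.78525
  Neutral, Car: 267×504/922 = 145.95228
  Neutral, Public transit: 267×418/922 = 121.04772
  Dissatisfied, Car: 243×504/922 = 132.83297
  Dissatisfied, Public transit: 243×418/922 = 110.16703
Contributions (O − E)²/E:
  (223 − 225.21475)²/225.21475 = 0.0218
  (189 − 186.78525)²/186.78525 = 0.0263
  (173 − 145.95228)²/145.95228 = 5.0125
  (94 − 121.04772)²/121.04772 = 6.0437
  (108 − 132.83297)²/132.83297 = 4.6425
  (135 − 110.16703)²/110.16703 = 5.5976
χ² = 0.0218 + 0.0263 + 5.0125 + 6.0437 + 4.6425 + 5.5976 = 21.344
df = (3−1)(2−1) = 2. Since 21.344 > 5.991, reject the null hypothesis of independence at α = 0.05.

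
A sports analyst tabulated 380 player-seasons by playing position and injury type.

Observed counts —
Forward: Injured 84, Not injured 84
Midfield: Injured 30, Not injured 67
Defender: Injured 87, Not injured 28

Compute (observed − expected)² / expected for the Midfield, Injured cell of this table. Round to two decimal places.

8.85

Row total (Midfield) = 97; column total (Injured) = 201; N = 380.
Expected count E = 97 × 201 / 380 = 51.308.
Contribution = (O − E)²/E = (30 − 51.308)² / 51.308 = 8.85.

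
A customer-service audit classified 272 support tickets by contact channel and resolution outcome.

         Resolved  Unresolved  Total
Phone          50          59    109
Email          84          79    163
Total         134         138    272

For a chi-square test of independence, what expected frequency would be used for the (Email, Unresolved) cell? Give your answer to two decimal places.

82.70

Row total (Email) = 163; column total (Unresolved) = 138; grand total N = 272.
Expected count = (row total × column total) / N = 163 × 138 / 272 = 82.70.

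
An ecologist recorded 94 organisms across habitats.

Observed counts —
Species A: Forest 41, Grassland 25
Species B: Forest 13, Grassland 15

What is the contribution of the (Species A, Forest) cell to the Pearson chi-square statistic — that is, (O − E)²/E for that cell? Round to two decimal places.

Row total (Species A) = 66; column total (Forest) = 54; N = 94.
Expected count E = 66 × 54 / 94 = 37.915.
Contribution = (O − E)²/E = (41 − 37.915)² / 37.915 = 0.25.

0.25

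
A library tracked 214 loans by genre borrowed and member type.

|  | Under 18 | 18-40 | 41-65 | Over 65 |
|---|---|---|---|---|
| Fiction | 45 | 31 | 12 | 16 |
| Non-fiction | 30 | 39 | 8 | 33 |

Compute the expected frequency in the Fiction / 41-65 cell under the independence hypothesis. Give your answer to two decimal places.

9.72

Row total (Fiction) = 104; column total (41-65) = 20; grand total N = 214.
Expected count = (row total × column total) / N = 104 × 20 / 214 = 9.72.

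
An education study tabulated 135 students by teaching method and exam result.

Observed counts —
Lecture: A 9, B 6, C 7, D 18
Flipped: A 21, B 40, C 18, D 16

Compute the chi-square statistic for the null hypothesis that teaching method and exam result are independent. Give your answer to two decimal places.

Row totals: 40, 95. Column totals: 30, 46, 25, 34. Grand total N = 135.
Expected counts (row total × column total / N):
  Lecture, A: 40×30/135 = 8.8889
  Lecture, B: 40×46/135 = 13.6296
  Lecture, C: 40×25/135 = 7.4074
  Lecture, D: 40×34/135 = 10.0741
  Flipped, A: 95×30/135 = 21.1111
  Flipped, B: 95×46/135 = 32.3704
  Flipped, C: 95×25/135 = 17.5926
  Flipped, D: 95×34/135 = 23.9259
Contributions (O − E)²/E:
  (9 − 8.8889)²/8.8889 = 0.0014
  (6 − 13.6296)²/13.6296 = 4.2709
  (7 − 7.4074)²/7.4074 = 0.0224
  (18 − 10.0741)²/10.0741 = 6.2358
  (21 − 21.1111)²/21.1111 = 0.0006
  (40 − 32.3704)²/32.3704 = 1.7983
  (18 − 17.5926)²/17.5926 = 0.0094
  (16 − 23.9259)²/23.9259 = 2.6256
χ² = 0.0014 + 4.2709 + 0.0224 + 6.2358 + 0.0006 + 1.7983 + 0.0094 + 2.6256 = 14.96

14.96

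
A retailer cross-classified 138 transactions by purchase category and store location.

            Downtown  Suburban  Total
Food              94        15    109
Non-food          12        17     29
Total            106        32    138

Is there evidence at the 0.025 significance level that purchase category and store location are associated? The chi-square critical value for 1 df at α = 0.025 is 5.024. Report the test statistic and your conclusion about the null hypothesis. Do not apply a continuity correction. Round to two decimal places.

25.88; reject H₀

Grand total N = 138.
Expected counts (row total × column total / N):
  Food, Downtown: 109×106/138 = 83.725
  Food, Suburban: 109×32/138 = 25.275
  Non-food, Downtown: 29×106/138 = 22.275
  Non-food, Suburban: 29×32/138 = 6.725
Contributions (O − E)²/E:
  (94 − 83.725)²/83.725 = 1.2610
  (15 − 25.275)²/25.275 = 4.1771
  (12 − 22.275)²/22.275 = 4.7396
  (17 − 6.725)²/6.725 = 15.6990
χ² = 1.2610 + 4.1771 + 4.7396 + 15.6990 = 25.88
df = (2−1)(2−1) = 1. Since 25.88 > 5.024, reject the null hypothesis of independence at α = 0.025.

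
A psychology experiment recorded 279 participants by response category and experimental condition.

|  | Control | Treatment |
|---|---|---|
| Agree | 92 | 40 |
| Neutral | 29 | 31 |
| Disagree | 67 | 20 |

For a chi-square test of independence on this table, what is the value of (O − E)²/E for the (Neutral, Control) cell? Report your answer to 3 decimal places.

Row total (Neutral) = 60; column total (Control) = 188; N = 279.
Expected count E = 60 × 188 / 279 = 40.4301.
Contribution = (O − E)²/E = (29 − 40.4301)² / 40.4301 = 3.231.

3.231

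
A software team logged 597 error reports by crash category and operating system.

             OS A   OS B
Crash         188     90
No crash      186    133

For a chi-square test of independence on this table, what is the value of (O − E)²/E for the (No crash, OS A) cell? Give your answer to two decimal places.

0.96

Row total (No crash) = 319; column total (OS A) = 374; N = 597.
Expected count E = 319 × 374 / 597 = 199.843.
Contribution = (O − E)²/E = (186 − 199.843)² / 199.843 = 0.96.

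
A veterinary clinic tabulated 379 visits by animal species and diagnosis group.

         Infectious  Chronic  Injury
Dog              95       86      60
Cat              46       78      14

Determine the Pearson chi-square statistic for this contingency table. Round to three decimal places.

19.458

Row totals: 241, 138. Column totals: 141, 164, 74. Grand total N = 379.
Expected counts (row total × column total / N):
  Dog, Infectious: 241×141/379 = 89.65963
  Dog, Chronic: 241×164/379 = 104.28496
  Dog, Injury: 241×74/379 = 47.05541
  Cat, Infectious: 138×141/379 = 51.34037
  Cat, Chronic: 138×164/379 = 59.71504
  Cat, Injury: 138×74/379 = 26.94459
Contributions (O − E)²/E:
  (95 − 89.65963)²/89.65963 = 0.3181
  (86 − 104.28496)²/104.28496 = 3.2060
  (60 − 47.05541)²/47.05541 = 3.5610
  (46 − 51.34037)²/51.34037 = 0.5555
  (78 − 59.71504)²/59.71504 = 5.5989
  (14 − 26.94459)²/26.94459 = 6.2188
χ² = 0.3181 + 3.2060 + 3.5610 + 0.5555 + 5.5989 + 6.2188 = 19.458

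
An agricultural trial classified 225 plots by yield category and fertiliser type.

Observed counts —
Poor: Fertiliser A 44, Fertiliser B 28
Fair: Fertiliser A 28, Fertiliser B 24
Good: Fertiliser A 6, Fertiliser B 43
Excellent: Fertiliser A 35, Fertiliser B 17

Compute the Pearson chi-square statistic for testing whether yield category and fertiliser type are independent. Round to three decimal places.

38.029

Row totals: 72, 52, 49, 52. Column totals: 113, 112. Grand total N = 225.
Expected counts (row total × column total / N):
  Poor, Fertiliser A: 72×113/225 = 36.1600
  Poor, Fertiliser B: 72×112/225 = 35.8400
  Fair, Fertiliser A: 52×113/225 = 26.1156
  Fair, Fertiliser B: 52×112/225 = 25.8844
  Good, Fertiliser A: 49×113/225 = 24.6089
  Good, Fertiliser B: 49×112/225 = 24.3911
  Excellent, Fertiliser A: 52×113/225 = 26.1156
  Excellent, Fertiliser B: 52×112/225 = 25.8844
Contributions (O − E)²/E:
  (44 − 36.1600)²/36.1600 = 1.6998
  (28 − 35.8400)²/35.8400 = 1.7150
  (28 − 26.1156)²/26.1156 = 0.1360
  (24 − 25.8844)²/25.8844 = 0.1372
  (6 − 24.6089)²/24.6089 = 14.0718
  (43 − 24.3911)²/24.3911 = 14.1974
  (35 − 26.1156)²/26.1156 = 3.0224
  (17 − 25.8844)²/25.8844 = 3.0494
χ² = 1.6998 + 1.7150 + 0.1360 + 0.1372 + 14.0718 + 14.1974 + 3.0224 + 3.0494 = 38.029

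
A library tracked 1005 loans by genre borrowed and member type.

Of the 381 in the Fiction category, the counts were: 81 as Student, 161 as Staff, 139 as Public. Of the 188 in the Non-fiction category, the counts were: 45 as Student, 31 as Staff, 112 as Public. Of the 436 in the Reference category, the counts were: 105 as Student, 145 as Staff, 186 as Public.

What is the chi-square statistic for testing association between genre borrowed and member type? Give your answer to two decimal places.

41.30

Row totals: 381, 188, 436. Column totals: 231, 337, 437. Grand total N = 1005.
Expected counts (row total × column total / N):
  Fiction, Student: 381×231/1005 = 87.5731
  Fiction, Staff: 381×337/1005 = 127.7582
  Fiction, Public: 381×437/1005 = 165.6687
  Non-fiction, Student: 188×231/1005 = 43.2119
  Non-fiction, Staff: 188×337/1005 = 63.0408
  Non-fiction, Public: 188×437/1005 = 81.7473
  Reference, Student: 436×231/1005 = 100.2149
  Reference, Staff: 436×337/1005 = 146.2010
  Reference, Public: 436×437/1005 = 189.5841
Contributions (O − E)²/E:
  (81 − 87.5731)²/87.5731 = 0.4934
  (161 − 127.7582)²/127.7582 = 8.6493
  (139 − 165.6687)²/165.6687 = 4.2930
  (45 − 43.2119)²/43.2119 = 0.0740
  (31 − 63.0408)²/63.0408 = 16.2849
  (112 − 81.7473)²/81.7473 = 11.1958
  (105 − 100.2149)²/100.2149 = 0.2285
  (145 − 146.2010)²/146.2010 = 0.0099
  (186 − 189.5841)²/189.5841 = 0.0678
χ² = 0.4934 + 8.6493 + 4.2930 + 0.0740 + 16.2849 + 11.1958 + 0.2285 + 0.0099 + 0.0678 = 41.30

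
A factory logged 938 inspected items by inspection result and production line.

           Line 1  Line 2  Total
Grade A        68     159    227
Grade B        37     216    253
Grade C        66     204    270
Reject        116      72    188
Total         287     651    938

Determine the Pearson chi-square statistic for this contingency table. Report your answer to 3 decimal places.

120.910

Grand total N = 938.
Expected counts (row total × column total / N):
  Grade A, Line 1: 227×287/938 = 69.4552
  Grade A, Line 2: 227×651/938 = 157.5448
  Grade B, Line 1: 253×287/938 = 77.4104
  Grade B, Line 2: 253×651/938 = 175.5896
  Grade C, Line 1: 270×287/938 = 82.6119
  Grade C, Line 2: 270×651/938 = 187.3881
  Reject, Line 1: 188×287/938 = 57.5224
  Reject, Line 2: 188×651/938 = 130.4776
Contributions (O − E)²/E:
  (68 − 69.4552)²/69.4552 = 0.0305
  (159 − 157.5448)²/157.5448 = 0.0134
  (37 − 77.4104)²/77.4104 = 21.0954
  (216 − 175.5896)²/175.5896 = 9.3001
  (66 − 82.6119)²/82.6119 = 3.3404
  (204 − 187.3881)²/187.3881 = 1.4726
  (116 − 57.5224)²/57.5224 = 59.4487
  (72 − 130.4776)²/130.4776 = 26.2086
χ² = 0.0305 + 0.0134 + 21.0954 + 9.3001 + 3.3404 + 1.4726 + 59.4487 + 26.2086 = 120.910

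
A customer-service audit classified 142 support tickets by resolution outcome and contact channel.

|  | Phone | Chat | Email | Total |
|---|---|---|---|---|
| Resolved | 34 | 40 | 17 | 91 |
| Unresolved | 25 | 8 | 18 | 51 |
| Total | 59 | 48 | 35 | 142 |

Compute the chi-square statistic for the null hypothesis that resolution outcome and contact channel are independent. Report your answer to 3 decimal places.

Grand total N = 142.
Expected counts (row total × column total / N):
  Resolved, Phone: 91×59/142 = 37.8099
  Resolved, Chat: 91×48/142 = 30.7606
  Resolved, Email: 91×35/142 = 22.4296
  Unresolved, Phone: 51×59/142 = 21.1901
  Unresolved, Chat: 51×48/142 = 17.2394
  Unresolved, Email: 51×35/142 = 12.5704
Contributions (O − E)²/E:
  (34 − 37.8099)²/37.8099 = 0.3839
  (40 − 30.7606)²/30.7606 = 2.7752
  (17 − 22.4296)²/22.4296 = 1.3144
  (25 − 21.1901)²/21.1901 = 0.6850
  (8 − 17.2394)²/17.2394 = 4.9518
  (18 − 12.5704)²/12.5704 = 2.3452
χ² = 0.3839 + 2.7752 + 1.3144 + 0.6850 + 4.9518 + 2.3452 = 12.456

12.456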